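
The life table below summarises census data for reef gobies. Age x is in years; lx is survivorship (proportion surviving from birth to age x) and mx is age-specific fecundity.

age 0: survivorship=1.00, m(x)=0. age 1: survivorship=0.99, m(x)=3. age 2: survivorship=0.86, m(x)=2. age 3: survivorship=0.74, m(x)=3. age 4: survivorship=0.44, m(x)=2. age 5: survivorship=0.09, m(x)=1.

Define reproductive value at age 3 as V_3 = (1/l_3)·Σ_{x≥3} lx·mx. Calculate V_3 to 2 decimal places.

4.31

lx·mx for x ≥ 3: 2.22, 0.88, 0.09 → sum = 3.19
V_3 = 3.19 / l_3 = 3.19 / 0.74 = 4.310811… → 4.31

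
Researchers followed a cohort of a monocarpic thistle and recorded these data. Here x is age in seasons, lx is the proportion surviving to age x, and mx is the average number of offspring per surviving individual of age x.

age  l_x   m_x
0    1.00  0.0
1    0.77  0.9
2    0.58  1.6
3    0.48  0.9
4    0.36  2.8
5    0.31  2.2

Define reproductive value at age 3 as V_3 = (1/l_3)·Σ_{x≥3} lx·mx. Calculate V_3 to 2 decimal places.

lx·mx for x ≥ 3: 0.432, 1.008, 0.682 → sum = 2.122
V_3 = 2.122 / l_3 = 2.122 / 0.48 = 4.420833… → 4.42

4.42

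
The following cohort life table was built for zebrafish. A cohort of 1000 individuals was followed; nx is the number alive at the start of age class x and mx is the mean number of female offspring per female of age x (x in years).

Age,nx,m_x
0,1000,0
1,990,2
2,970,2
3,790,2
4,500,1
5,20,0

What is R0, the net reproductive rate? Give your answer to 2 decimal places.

lx = nx/n0 = nx/1000: 1, 0.99, 0.97, 0.79, 0.5, 0.02
lx·mx by age: 0, 1.98, 1.94, 1.58, 0.5, 0
R0 = Σ lx·mx = 6 → 6.00

6.00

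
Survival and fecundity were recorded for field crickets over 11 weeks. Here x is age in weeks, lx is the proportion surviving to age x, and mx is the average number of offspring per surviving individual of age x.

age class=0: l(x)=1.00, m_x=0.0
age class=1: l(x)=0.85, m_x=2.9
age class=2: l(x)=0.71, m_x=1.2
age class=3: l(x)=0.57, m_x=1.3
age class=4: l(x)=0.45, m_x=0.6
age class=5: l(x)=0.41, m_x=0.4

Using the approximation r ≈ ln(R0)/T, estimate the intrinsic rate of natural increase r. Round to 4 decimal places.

0.8138

R0 = Σ lx·mx = 0 + 2.465 + 0.852 + 0.741 + 0.27 + 0.164 = 4.492
Σ x·lx·mx = 8.292; T = 8.292/4.492 = 1.84595…
r ≈ ln(R0)/T = ln(4.492)/1.84595… = 0.813835… → 0.8138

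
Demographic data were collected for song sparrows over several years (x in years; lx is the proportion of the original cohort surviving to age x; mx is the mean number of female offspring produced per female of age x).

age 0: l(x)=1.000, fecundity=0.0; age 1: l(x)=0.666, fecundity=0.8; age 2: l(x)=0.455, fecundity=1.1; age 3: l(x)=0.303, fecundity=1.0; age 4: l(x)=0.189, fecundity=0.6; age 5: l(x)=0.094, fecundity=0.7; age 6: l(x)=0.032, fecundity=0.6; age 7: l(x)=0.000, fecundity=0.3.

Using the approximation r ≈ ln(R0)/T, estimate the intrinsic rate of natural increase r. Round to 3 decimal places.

0.197

R0 = Σ lx·mx = 0 + 0.5328 + 0.5005 + 0.303 + 0.1134 + 0.0658 + 0.0192 + 0 = 1.5347
Σ x·lx·mx = 3.3406; T = 3.3406/1.5347 = 2.17671…
r ≈ ln(R0)/T = ln(1.5347)/2.17671… = 0.19678… → 0.197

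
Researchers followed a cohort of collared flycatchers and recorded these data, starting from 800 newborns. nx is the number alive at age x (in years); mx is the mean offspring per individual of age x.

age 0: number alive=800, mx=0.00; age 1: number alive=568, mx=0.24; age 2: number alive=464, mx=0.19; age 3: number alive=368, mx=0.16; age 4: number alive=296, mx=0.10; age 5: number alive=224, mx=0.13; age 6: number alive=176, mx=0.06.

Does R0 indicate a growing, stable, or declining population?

lx = nx/n0 = nx/800: 1, 0.71, 0.58, 0.46, 0.37, 0.28, 0.22
R0 = Σ lx·mx = 0 + 0.1704 + 0.1102 + 0.0736 + 0.037 + 0.0364 + 0.0132 = 0.4408
R0 < 1, so the population is declining.

declining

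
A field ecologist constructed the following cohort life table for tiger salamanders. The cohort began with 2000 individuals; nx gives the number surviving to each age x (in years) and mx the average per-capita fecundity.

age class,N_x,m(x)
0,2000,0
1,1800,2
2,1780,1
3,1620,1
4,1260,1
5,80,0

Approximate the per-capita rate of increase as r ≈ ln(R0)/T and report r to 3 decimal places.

lx = nx/n0 = nx/2000: 1, 0.9, 0.89, 0.81, 0.63, 0.04
R0 = Σ lx·mx = 0 + 1.8 + 0.89 + 0.81 + 0.63 + 0 = 4.13
Σ x·lx·mx = 8.53; T = 8.53/4.13 = 2.06538…
r ≈ ln(R0)/T = ln(4.13)/2.06538… = 0.68669… → 0.687

0.687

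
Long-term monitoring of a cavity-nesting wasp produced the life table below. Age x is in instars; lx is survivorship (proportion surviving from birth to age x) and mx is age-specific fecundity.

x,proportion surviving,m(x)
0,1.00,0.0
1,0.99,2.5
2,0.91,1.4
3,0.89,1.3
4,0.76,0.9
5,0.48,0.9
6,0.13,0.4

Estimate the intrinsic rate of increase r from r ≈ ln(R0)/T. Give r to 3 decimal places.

0.800

R0 = Σ lx·mx = 0 + 2.475 + 1.274 + 1.157 + 0.684 + 0.432 + 0.052 = 6.074
Σ x·lx·mx = 13.702; T = 13.702/6.074 = 2.25584…
r ≈ ln(R0)/T = ln(6.074)/2.25584… = 0.79971… → 0.800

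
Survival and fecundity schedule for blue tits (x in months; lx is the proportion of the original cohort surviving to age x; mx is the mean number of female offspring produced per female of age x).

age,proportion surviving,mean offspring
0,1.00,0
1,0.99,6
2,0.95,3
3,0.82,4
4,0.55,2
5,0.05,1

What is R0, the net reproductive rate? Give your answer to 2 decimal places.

lx·mx by age: 0, 5.94, 2.85, 3.28, 1.1, 0.05
R0 = Σ lx·mx = 13.22 → 13.22

13.22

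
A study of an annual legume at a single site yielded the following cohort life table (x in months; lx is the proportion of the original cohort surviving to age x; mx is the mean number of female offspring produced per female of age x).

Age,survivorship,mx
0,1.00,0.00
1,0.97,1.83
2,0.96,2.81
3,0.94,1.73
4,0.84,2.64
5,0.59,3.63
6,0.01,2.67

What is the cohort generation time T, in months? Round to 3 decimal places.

3.032

lx·mx: 0, 1.7751, 2.6976, 1.6262, 2.2176, 2.1417, 0.0267 → R0 = 10.4849
x·lx·mx: 0, 1.7751, 5.3952, 4.8786, 8.8704, 10.7085, 0.1602 → Σ = 31.788
T = 31.788 / 10.4849 = 3.031789… → 3.032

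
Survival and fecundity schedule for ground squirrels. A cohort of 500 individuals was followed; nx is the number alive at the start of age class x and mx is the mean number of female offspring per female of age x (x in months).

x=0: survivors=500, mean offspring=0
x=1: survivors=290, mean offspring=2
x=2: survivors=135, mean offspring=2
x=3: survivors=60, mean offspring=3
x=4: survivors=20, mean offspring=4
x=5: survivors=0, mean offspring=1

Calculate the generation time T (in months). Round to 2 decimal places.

1.78

lx = nx/n0 = nx/500: 1, 0.58, 0.27, 0.12, 0.04, 0
lx·mx: 0, 1.16, 0.54, 0.36, 0.16, 0 → R0 = 2.22
x·lx·mx: 0, 1.16, 1.08, 1.08, 0.64, 0 → Σ = 3.96
T = 3.96 / 2.22 = 1.783784… → 1.78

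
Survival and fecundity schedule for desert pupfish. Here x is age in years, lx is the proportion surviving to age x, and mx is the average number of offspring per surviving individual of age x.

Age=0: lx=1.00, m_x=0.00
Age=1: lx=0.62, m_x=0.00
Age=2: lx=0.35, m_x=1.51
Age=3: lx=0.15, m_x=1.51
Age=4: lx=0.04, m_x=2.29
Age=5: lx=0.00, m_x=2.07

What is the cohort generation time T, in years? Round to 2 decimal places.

2.48

lx·mx: 0, 0, 0.5285, 0.2265, 0.0916, 0 → R0 = 0.8466
x·lx·mx: 0, 0, 1.057, 0.6795, 0.3664, 0 → Σ = 2.1029
T = 2.1029 / 0.8466 = 2.483936… → 2.48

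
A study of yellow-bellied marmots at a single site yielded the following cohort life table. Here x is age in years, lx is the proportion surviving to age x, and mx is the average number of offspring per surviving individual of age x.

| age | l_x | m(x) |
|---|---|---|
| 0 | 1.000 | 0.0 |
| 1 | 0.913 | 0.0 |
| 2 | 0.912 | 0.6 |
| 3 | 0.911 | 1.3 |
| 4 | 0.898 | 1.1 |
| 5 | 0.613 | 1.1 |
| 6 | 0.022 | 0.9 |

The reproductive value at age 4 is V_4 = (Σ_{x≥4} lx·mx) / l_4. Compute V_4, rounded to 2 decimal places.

1.87

lx·mx for x ≥ 4: 0.9878, 0.6743, 0.0198 → sum = 1.6819
V_4 = 1.6819 / l_4 = 1.6819 / 0.898 = 1.87294… → 1.87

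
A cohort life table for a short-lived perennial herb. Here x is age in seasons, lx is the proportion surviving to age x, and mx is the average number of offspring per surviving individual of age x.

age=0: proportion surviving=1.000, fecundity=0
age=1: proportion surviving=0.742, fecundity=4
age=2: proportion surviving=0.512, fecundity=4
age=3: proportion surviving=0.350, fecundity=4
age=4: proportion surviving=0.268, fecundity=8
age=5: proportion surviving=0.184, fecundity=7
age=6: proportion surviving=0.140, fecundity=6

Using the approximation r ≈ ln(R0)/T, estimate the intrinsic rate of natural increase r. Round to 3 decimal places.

R0 = Σ lx·mx = 0 + 2.968 + 2.048 + 1.4 + 2.144 + 1.288 + 0.84 = 10.688
Σ x·lx·mx = 31.32; T = 31.32/10.688 = 2.93039…
r ≈ ln(R0)/T = ln(10.688)/2.93039… = 0.80847… → 0.808

0.808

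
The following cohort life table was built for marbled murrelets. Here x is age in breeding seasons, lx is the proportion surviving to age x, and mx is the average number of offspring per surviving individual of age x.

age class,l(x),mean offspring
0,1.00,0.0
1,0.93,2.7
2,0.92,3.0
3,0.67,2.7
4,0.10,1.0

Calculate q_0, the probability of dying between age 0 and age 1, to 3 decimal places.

q_0 = (l_0 − l_1) / l_0 = (1 − 0.93) / 1
     = 0.07 / 1 = 0.07 → 0.070

0.070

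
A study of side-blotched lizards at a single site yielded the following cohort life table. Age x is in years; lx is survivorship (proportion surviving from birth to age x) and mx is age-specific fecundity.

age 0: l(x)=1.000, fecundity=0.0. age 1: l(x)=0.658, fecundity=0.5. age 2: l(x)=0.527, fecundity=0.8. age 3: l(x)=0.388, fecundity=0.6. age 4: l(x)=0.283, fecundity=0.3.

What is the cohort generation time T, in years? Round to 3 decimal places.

lx·mx: 0, 0.329, 0.4216, 0.2328, 0.0849 → R0 = 1.0683
x·lx·mx: 0, 0.329, 0.8432, 0.6984, 0.3396 → Σ = 2.2102
T = 2.2102 / 1.0683 = 2.068895… → 2.069

2.069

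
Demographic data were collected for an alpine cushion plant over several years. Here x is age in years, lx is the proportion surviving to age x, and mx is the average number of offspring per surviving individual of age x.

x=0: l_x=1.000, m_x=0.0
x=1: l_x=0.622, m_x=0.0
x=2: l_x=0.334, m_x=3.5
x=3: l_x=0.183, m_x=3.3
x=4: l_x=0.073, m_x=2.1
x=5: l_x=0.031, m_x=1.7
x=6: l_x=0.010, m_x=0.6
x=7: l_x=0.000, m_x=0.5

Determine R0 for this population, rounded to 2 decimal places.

lx·mx by age: 0, 0, 1.169, 0.6039, 0.1533, 0.0527, 0.006, 0
R0 = Σ lx·mx = 1.9849 → 1.98

1.98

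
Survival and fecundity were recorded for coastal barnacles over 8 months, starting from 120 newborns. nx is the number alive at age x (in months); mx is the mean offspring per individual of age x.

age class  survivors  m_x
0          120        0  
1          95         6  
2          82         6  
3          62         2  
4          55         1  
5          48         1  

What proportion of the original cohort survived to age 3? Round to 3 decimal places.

l_3 = n_3/n_0 = 62/120 = 0.516667… → 0.517

0.517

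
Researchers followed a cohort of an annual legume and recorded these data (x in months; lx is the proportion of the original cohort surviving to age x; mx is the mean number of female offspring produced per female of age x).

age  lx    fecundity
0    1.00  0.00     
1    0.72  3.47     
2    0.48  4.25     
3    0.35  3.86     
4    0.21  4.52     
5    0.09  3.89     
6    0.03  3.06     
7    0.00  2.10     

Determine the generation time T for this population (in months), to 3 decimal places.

lx·mx: 0, 2.4984, 2.04, 1.351, 0.9492, 0.3501, 0.0918, 0 → R0 = 7.2805
x·lx·mx: 0, 2.4984, 4.08, 4.053, 3.7968, 1.7505, 0.5508, 0 → Σ = 16.7295
T = 16.7295 / 7.2805 = 2.29785… → 2.298

2.298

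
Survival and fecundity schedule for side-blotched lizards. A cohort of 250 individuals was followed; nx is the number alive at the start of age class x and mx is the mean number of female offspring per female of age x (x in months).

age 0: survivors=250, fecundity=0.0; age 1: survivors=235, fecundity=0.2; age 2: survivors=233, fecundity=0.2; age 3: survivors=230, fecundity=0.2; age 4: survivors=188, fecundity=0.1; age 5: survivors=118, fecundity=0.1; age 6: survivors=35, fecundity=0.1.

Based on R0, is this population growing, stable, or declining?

lx = nx/n0 = nx/250: 1, 0.94, 0.932, 0.92, 0.752, 0.472, 0.14
R0 = Σ lx·mx = 0 + 0.188 + 0.1864 + 0.184 + 0.0752 + 0.0472 + 0.014 = 0.6948
R0 < 1, so the population is declining.

declining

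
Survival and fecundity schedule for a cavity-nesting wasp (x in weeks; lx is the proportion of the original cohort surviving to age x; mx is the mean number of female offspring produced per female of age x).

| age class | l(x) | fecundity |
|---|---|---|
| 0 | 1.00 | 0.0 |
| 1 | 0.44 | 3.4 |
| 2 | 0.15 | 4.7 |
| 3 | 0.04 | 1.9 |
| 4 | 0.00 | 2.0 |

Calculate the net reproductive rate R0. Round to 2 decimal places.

2.28

lx·mx by age: 0, 1.496, 0.705, 0.076, 0
R0 = Σ lx·mx = 2.277 → 2.28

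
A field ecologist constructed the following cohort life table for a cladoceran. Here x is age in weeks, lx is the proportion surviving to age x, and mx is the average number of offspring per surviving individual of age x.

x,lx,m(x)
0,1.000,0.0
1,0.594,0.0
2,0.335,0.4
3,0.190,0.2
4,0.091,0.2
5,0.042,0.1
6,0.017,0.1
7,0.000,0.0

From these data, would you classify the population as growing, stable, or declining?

R0 = Σ lx·mx = 0 + 0 + 0.134 + 0.038 + 0.0182 + 0.0042 + 0.0017 + 0 = 0.1961
R0 < 1, so the population is declining.

declining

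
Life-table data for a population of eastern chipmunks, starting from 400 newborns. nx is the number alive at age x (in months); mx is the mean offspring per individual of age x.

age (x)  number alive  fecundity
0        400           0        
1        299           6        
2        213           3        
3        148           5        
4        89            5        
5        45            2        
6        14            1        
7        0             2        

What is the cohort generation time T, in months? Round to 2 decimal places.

2.04

lx = nx/n0 = nx/400: 1, 0.7475, 0.5325, 0.37, 0.2225, 0.1125, 0.035, 0
lx·mx: 0, 4.485, 1.5975, 1.85, 1.1125, 0.225, 0.035, 0 → R0 = 9.305
x·lx·mx: 0, 4.485, 3.195, 5.55, 4.45, 1.125, 0.21, 0 → Σ = 19.015
T = 19.015 / 9.305 = 2.043525… → 2.04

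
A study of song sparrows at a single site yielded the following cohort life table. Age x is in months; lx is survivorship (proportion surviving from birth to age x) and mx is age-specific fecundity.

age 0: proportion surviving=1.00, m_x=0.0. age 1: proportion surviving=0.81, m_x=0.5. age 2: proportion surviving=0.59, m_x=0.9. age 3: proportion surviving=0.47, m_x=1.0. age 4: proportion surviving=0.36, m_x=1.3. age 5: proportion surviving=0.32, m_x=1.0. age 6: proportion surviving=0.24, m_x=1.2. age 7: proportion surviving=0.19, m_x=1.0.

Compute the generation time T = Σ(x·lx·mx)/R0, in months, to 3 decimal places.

lx·mx: 0, 0.405, 0.531, 0.47, 0.468, 0.32, 0.288, 0.19 → R0 = 2.672
x·lx·mx: 0, 0.405, 1.062, 1.41, 1.872, 1.6, 1.728, 1.33 → Σ = 9.407
T = 9.407 / 2.672 = 3.520584… → 3.521

3.521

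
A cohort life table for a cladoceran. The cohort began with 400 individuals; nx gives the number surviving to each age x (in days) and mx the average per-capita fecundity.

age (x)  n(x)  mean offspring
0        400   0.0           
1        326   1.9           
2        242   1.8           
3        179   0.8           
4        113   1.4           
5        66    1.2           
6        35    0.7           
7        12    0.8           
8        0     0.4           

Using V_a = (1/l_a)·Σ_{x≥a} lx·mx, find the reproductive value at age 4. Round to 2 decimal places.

2.40

lx = nx/n0 = nx/400: 1, 0.815, 0.605, 0.4475, 0.2825, 0.165, 0.0875, 0.03, 0
lx·mx for x ≥ 4: 0.3955, 0.198, 0.06125, 0.024, 0 → sum = 0.67875
V_4 = 0.67875 / l_4 = 0.67875 / 0.2825 = 2.402655… → 2.40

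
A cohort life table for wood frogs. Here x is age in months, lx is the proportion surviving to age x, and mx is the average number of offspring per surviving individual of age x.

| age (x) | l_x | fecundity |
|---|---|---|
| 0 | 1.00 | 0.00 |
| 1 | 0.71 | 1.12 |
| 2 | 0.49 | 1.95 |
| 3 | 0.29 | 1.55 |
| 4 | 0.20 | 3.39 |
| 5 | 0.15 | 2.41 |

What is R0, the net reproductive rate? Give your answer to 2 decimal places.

lx·mx by age: 0, 0.7952, 0.9555, 0.4495, 0.678, 0.3615
R0 = Σ lx·mx = 3.2397 → 3.24

3.24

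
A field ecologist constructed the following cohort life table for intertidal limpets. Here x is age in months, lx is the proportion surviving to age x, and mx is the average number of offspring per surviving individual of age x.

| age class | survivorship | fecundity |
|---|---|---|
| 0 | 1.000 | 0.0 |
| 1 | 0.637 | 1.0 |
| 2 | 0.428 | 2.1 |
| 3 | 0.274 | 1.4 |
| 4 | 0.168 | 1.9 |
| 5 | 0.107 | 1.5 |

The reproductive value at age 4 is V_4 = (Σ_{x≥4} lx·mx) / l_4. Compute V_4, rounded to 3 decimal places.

lx·mx for x ≥ 4: 0.3192, 0.1605 → sum = 0.4797
V_4 = 0.4797 / l_4 = 0.4797 / 0.168 = 2.855357… → 2.855

2.855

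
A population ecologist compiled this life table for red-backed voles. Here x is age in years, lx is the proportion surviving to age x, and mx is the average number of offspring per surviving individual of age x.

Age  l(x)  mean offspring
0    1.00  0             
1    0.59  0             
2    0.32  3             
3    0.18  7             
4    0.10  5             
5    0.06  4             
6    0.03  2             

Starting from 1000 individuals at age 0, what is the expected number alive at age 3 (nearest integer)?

Expected survivors = N0 · l_3 = 1000 × 0.18 = 180 → 180

180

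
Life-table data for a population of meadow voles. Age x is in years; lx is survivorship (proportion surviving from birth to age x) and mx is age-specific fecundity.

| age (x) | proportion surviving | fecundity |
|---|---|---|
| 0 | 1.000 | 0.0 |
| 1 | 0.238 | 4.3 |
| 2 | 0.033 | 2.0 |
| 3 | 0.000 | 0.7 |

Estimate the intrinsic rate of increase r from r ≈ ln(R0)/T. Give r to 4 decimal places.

R0 = Σ lx·mx = 0 + 1.0234 + 0.066 + 0 = 1.0894
Σ x·lx·mx = 1.1554; T = 1.1554/1.0894 = 1.06058…
r ≈ ln(R0)/T = ln(1.0894)/1.06058… = 0.080736… → 0.0807

0.0807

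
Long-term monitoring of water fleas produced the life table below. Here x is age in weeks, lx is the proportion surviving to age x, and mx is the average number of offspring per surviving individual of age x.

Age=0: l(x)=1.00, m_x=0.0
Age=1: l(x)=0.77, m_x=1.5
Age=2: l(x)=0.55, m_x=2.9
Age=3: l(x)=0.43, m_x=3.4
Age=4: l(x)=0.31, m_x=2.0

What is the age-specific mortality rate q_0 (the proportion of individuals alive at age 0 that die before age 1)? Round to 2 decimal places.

q_0 = (l_0 − l_1) / l_0 = (1 − 0.77) / 1
     = 0.23 / 1 = 0.23 → 0.23

0.23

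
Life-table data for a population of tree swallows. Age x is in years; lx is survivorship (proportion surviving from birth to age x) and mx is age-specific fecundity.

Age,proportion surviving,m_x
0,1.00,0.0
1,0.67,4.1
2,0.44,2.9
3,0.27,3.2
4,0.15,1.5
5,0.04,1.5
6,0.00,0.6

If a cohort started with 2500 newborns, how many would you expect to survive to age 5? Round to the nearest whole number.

Expected survivors = N0 · l_5 = 2500 × 0.04 = 100 → 100

100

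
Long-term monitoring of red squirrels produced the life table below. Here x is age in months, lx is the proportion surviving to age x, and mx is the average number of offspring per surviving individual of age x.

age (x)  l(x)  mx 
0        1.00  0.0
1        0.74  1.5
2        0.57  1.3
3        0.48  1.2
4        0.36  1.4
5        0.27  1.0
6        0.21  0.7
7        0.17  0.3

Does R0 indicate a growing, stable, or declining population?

R0 = Σ lx·mx = 0 + 1.11 + 0.741 + 0.576 + 0.504 + 0.27 + 0.147 + 0.051 = 3.399
R0 > 1, so the population is growing.

growing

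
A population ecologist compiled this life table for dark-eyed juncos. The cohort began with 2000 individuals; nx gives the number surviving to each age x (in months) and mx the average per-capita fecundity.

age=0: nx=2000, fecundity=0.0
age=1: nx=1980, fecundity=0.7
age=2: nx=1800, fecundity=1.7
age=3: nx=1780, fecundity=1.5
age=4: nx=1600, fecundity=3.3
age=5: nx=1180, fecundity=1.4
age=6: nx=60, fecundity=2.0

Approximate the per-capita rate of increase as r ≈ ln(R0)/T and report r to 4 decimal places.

lx = nx/n0 = nx/2000: 1, 0.99, 0.9, 0.89, 0.8, 0.59, 0.03
R0 = Σ lx·mx = 0 + 0.693 + 1.53 + 1.335 + 2.64 + 0.826 + 0.06 = 7.084
Σ x·lx·mx = 22.808; T = 22.808/7.084 = 3.21965…
r ≈ ln(R0)/T = ln(7.084)/3.21965… = 0.608091… → 0.6081

0.6081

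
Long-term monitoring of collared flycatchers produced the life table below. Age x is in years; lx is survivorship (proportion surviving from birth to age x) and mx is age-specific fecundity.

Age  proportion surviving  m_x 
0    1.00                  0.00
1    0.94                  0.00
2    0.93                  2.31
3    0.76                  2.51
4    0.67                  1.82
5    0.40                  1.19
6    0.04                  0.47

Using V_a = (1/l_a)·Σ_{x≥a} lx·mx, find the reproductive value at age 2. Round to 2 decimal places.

lx·mx for x ≥ 2: 2.1483, 1.9076, 1.2194, 0.476, 0.0188 → sum = 5.7701
V_2 = 5.7701 / l_2 = 5.7701 / 0.93 = 6.204409… → 6.20

6.20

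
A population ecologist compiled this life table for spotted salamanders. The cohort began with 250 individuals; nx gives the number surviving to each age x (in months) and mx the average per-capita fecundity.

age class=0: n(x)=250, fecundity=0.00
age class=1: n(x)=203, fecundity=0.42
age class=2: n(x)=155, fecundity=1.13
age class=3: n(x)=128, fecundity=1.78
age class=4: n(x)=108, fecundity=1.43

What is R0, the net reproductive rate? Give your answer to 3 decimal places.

2.571

lx = nx/n0 = nx/250: 1, 0.812, 0.62, 0.512, 0.432
lx·mx by age: 0, 0.34104, 0.7006, 0.91136, 0.61776
R0 = Σ lx·mx = 2.57076 → 2.571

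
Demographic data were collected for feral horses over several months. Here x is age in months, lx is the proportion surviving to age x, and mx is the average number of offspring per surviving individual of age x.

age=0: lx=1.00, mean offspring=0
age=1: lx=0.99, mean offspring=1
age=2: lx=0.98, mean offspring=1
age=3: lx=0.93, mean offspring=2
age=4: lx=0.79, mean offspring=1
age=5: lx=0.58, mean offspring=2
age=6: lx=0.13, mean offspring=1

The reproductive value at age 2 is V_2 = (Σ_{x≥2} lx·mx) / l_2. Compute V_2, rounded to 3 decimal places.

lx·mx for x ≥ 2: 0.98, 1.86, 0.79, 1.16, 0.13 → sum = 4.92
V_2 = 4.92 / l_2 = 4.92 / 0.98 = 5.020408… → 5.020

5.020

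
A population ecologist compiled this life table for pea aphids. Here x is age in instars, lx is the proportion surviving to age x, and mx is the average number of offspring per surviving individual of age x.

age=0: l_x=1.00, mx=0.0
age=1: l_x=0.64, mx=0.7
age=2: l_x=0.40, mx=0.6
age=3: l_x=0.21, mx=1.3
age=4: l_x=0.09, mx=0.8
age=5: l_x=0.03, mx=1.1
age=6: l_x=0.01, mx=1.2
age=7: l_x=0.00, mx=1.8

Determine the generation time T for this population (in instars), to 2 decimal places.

lx·mx: 0, 0.448, 0.24, 0.273, 0.072, 0.033, 0.012, 0 → R0 = 1.078
x·lx·mx: 0, 0.448, 0.48, 0.819, 0.288, 0.165, 0.072, 0 → Σ = 2.272
T = 2.272 / 1.078 = 2.107607… → 2.11

2.11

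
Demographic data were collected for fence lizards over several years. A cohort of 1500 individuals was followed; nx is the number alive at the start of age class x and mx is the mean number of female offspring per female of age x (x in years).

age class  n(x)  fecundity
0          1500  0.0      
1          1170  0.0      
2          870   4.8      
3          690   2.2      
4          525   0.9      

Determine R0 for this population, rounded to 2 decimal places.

4.11

lx = nx/n0 = nx/1500: 1, 0.78, 0.58, 0.46, 0.35
lx·mx by age: 0, 0, 2.784, 1.012, 0.315
R0 = Σ lx·mx = 4.111 → 4.11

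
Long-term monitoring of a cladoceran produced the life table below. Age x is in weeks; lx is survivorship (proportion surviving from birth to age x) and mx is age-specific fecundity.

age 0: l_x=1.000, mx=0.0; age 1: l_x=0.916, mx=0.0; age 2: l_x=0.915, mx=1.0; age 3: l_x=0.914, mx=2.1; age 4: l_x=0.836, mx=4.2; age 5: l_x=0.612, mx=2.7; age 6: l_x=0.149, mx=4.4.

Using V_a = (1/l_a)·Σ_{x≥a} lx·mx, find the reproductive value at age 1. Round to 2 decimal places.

9.45

lx·mx for x ≥ 1: 0, 0.915, 1.9194, 3.5112, 1.6524, 0.6556 → sum = 8.6536
V_1 = 8.6536 / l_1 = 8.6536 / 0.916 = 9.447162… → 9.45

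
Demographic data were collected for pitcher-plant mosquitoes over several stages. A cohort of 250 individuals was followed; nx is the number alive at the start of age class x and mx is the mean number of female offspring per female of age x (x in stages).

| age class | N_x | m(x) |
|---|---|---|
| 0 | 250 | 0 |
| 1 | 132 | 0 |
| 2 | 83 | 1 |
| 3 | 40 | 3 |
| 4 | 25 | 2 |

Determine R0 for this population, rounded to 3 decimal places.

lx = nx/n0 = nx/250: 1, 0.528, 0.332, 0.16, 0.1
lx·mx by age: 0, 0, 0.332, 0.48, 0.2
R0 = Σ lx·mx = 1.012 → 1.012

1.012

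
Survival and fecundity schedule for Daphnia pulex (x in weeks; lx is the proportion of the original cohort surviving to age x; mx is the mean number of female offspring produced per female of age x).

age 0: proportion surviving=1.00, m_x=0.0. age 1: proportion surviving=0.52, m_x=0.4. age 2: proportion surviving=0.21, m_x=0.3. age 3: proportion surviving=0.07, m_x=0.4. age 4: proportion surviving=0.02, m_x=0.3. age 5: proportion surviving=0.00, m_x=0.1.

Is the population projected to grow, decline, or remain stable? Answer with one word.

R0 = Σ lx·mx = 0 + 0.208 + 0.063 + 0.028 + 0.006 + 0 = 0.305
R0 < 1, so the population is declining.

declining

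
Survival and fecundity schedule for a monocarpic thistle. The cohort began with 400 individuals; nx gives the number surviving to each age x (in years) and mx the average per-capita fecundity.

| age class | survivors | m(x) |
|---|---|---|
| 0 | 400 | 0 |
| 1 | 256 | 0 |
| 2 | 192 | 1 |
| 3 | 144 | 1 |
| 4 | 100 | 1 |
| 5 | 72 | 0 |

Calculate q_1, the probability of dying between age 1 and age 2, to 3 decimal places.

0.250

lx = nx/n0 = nx/400: 1, 0.64, 0.48, 0.36, 0.25, 0.18
q_1 = (l_1 − l_2) / l_1 = (0.64 − 0.48) / 0.64
     = 0.16 / 0.64 = 0.25 → 0.250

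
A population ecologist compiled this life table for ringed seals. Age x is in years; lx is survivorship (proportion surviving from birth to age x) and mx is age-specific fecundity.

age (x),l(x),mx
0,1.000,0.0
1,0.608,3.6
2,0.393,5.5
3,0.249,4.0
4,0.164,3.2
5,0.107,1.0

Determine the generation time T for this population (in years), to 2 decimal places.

lx·mx: 0, 2.1888, 2.1615, 0.996, 0.5248, 0.107 → R0 = 5.9781
x·lx·mx: 0, 2.1888, 4.323, 2.988, 2.0992, 0.535 → Σ = 12.134
T = 12.134 / 5.9781 = 2.029742… → 2.03

2.03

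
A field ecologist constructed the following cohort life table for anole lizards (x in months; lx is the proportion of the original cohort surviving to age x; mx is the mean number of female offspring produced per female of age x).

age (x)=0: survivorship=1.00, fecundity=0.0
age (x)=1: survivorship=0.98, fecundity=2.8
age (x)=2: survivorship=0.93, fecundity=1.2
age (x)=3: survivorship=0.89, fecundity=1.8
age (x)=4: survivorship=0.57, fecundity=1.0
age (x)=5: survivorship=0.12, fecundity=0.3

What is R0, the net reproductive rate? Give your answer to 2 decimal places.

6.07

lx·mx by age: 0, 2.744, 1.116, 1.602, 0.57, 0.036
R0 = Σ lx·mx = 6.068 → 6.07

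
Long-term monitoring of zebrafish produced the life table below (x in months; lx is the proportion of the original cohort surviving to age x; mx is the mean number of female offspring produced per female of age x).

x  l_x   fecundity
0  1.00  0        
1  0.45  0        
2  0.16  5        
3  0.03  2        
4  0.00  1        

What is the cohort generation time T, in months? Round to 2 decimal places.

2.07

lx·mx: 0, 0, 0.8, 0.06, 0 → R0 = 0.86
x·lx·mx: 0, 0, 1.6, 0.18, 0 → Σ = 1.78
T = 1.78 / 0.86 = 2.069767… → 2.07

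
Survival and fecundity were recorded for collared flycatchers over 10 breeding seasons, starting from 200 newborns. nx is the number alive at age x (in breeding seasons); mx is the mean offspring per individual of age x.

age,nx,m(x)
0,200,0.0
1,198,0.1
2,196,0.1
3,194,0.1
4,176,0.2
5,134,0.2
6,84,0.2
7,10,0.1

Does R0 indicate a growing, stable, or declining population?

declining

lx = nx/n0 = nx/200: 1, 0.99, 0.98, 0.97, 0.88, 0.67, 0.42, 0.05
R0 = Σ lx·mx = 0 + 0.099 + 0.098 + 0.097 + 0.176 + 0.134 + 0.084 + 0.005 = 0.693
R0 < 1, so the population is declining.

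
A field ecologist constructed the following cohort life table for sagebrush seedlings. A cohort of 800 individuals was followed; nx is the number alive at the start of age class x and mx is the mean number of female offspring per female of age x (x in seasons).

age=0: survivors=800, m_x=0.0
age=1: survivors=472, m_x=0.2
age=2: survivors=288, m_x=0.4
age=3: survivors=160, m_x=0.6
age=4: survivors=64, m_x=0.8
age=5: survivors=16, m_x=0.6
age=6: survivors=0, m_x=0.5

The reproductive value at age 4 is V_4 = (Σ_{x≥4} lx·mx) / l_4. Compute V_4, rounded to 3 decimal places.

0.950

lx = nx/n0 = nx/800: 1, 0.59, 0.36, 0.2, 0.08, 0.02, 0
lx·mx for x ≥ 4: 0.064, 0.012, 0 → sum = 0.076
V_4 = 0.076 / l_4 = 0.076 / 0.08 = 0.95 → 0.950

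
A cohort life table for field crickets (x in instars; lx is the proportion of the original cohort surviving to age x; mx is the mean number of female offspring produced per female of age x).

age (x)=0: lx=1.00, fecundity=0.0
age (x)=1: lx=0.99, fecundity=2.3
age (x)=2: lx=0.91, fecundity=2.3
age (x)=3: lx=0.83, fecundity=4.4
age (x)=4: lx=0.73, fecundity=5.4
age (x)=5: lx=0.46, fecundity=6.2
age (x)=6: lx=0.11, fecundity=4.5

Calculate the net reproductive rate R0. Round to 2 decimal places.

lx·mx by age: 0, 2.277, 2.093, 3.652, 3.942, 2.852, 0.495
R0 = Σ lx·mx = 15.311 → 15.31

15.31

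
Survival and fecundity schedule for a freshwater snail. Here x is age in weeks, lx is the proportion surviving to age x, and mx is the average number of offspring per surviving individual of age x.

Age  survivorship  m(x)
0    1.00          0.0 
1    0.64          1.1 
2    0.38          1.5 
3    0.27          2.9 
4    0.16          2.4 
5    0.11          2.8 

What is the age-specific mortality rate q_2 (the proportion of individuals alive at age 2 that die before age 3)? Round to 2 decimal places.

0.29

q_2 = (l_2 − l_3) / l_2 = (0.38 − 0.27) / 0.38
     = 0.11 / 0.38 = 0.289474… → 0.29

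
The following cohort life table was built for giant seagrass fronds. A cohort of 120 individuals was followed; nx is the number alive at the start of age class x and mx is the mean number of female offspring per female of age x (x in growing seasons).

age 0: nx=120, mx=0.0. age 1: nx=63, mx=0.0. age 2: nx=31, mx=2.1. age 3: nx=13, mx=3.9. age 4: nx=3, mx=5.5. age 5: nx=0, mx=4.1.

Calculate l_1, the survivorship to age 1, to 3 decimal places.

l_1 = n_1/n_0 = 63/120 = 0.525 → 0.525

0.525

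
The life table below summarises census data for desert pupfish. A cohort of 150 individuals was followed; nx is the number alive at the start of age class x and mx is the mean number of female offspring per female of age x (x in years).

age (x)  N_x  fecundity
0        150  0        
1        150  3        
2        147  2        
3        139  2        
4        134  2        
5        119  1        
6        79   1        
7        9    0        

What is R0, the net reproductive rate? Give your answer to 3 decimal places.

9.920

lx = nx/n0 = nx/150: 1, 1, 0.98, 0.92667…, 0.89333…, 0.79333…, 0.52667…, 0.06
lx·mx by age: 0, 3, 1.96, 1.853333…, 1.786667…, 0.793333…, 0.526667…, 0
R0 = Σ lx·mx = 9.92… → 9.920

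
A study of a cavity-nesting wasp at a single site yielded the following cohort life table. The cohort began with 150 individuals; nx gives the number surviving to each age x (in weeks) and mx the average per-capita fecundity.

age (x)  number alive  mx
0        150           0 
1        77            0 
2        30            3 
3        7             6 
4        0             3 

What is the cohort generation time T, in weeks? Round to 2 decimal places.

2.32

lx = nx/n0 = nx/150: 1, 0.51333…, 0.2, 0.04667…, 0
lx·mx: 0, 0, 0.6, 0.28…, 0 → R0 = 0.88…
x·lx·mx: 0, 0, 1.2, 0.84…, 0 → Σ = 2.04…
T = 2.04… / 0.88… = 2.318182… → 2.32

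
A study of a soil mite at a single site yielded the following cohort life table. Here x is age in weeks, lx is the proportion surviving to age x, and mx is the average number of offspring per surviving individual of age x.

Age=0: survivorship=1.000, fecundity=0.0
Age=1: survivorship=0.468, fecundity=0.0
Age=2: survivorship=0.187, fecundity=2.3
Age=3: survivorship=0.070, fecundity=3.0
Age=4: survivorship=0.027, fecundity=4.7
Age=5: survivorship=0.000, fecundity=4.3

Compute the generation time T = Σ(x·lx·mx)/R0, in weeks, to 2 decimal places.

2.60

lx·mx: 0, 0, 0.4301, 0.21, 0.1269, 0 → R0 = 0.767
x·lx·mx: 0, 0, 0.8602, 0.63, 0.5076, 0 → Σ = 1.9978
T = 1.9978 / 0.767 = 2.604694… → 2.60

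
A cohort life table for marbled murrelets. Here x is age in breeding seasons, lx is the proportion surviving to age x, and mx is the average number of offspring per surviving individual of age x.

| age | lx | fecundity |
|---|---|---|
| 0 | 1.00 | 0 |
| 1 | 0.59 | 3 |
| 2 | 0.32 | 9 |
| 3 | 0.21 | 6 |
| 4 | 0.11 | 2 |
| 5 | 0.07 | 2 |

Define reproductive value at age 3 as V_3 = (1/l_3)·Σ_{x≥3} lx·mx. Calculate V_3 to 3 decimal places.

lx·mx for x ≥ 3: 1.26, 0.22, 0.14 → sum = 1.62
V_3 = 1.62 / l_3 = 1.62 / 0.21 = 7.714286… → 7.714

7.714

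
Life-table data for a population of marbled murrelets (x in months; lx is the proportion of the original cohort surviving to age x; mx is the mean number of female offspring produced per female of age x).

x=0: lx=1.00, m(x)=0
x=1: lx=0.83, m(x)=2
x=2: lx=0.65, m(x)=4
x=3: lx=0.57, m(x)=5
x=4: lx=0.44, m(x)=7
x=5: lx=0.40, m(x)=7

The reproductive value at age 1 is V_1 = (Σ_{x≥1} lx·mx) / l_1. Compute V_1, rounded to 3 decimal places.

15.651

lx·mx for x ≥ 1: 1.66, 2.6, 2.85, 3.08, 2.8 → sum = 12.99
V_1 = 12.99 / l_1 = 12.99 / 0.83 = 15.650602… → 15.651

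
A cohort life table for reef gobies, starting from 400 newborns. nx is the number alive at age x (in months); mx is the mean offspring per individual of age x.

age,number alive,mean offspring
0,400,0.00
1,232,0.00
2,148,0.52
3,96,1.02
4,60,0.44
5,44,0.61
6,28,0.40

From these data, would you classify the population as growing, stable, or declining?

lx = nx/n0 = nx/400: 1, 0.58, 0.37, 0.24, 0.15, 0.11, 0.07
R0 = Σ lx·mx = 0 + 0 + 0.1924 + 0.2448 + 0.066 + 0.0671 + 0.028 = 0.5983
R0 < 1, so the population is declining.

declining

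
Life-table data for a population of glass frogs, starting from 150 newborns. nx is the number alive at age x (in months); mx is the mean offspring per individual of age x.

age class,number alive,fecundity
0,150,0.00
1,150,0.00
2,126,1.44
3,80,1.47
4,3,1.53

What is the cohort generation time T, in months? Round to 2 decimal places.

lx = nx/n0 = nx/150: 1, 1, 0.84, 0.53333…, 0.02
lx·mx: 0, 0, 1.2096, 0.784…, 0.0306 → R0 = 2.0242…
x·lx·mx: 0, 0, 2.4192, 2.352…, 0.1224 → Σ = 4.8936…
T = 4.8936… / 2.0242… = 2.417548… → 2.42

2.42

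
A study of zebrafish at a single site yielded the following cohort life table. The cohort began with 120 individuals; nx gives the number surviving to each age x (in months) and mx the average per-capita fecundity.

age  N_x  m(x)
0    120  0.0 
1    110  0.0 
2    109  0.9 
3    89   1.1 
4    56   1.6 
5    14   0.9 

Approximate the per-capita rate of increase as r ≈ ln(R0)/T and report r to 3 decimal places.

lx = nx/n0 = nx/120: 1, 0.91667…, 0.90833…, 0.74167…, 0.46667…, 0.11667…
R0 = Σ lx·mx = 0 + 0 + 0.8175… + 0.81583… + 0.74667… + 0.105… = 2.485…
Σ x·lx·mx = 7.594167…; T = 7.594167…/2.485… = 3.056…
r ≈ ln(R0)/T = ln(2.485…)/3.056… = 0.29786… → 0.298

0.298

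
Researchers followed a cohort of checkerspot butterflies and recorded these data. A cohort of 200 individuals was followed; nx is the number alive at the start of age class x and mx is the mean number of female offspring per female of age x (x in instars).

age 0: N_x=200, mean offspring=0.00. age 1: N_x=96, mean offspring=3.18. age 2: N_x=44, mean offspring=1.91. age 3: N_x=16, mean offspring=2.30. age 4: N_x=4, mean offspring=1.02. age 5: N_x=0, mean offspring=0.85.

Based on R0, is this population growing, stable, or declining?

growing

lx = nx/n0 = nx/200: 1, 0.48, 0.22, 0.08, 0.02, 0
R0 = Σ lx·mx = 0 + 1.5264 + 0.4202 + 0.184 + 0.0204 + 0 = 2.151
R0 > 1, so the population is growing.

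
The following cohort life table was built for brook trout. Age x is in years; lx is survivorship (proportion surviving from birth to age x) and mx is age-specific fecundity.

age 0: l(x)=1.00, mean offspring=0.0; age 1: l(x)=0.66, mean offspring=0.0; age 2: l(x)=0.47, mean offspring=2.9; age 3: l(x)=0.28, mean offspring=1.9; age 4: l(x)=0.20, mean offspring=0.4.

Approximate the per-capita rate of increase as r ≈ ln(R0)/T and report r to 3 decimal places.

0.290

R0 = Σ lx·mx = 0 + 0 + 1.363 + 0.532 + 0.08 = 1.975
Σ x·lx·mx = 4.642; T = 4.642/1.975 = 2.35038…
r ≈ ln(R0)/T = ln(1.975)/2.35038… = 0.28956… → 0.290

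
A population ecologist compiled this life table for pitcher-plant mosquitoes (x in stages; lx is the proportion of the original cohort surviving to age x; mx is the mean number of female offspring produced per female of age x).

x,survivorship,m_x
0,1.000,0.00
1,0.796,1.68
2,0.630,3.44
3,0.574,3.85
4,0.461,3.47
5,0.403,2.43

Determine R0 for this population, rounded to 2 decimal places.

8.29

lx·mx by age: 0, 1.33728, 2.1672, 2.2099, 1.59967, 0.97929
R0 = Σ lx·mx = 8.29334 → 8.29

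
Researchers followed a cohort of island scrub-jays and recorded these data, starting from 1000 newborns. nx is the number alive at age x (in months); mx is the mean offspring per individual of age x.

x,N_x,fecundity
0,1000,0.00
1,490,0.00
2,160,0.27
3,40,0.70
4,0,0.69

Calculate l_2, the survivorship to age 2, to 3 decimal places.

0.160

l_2 = n_2/n_0 = 160/1000 = 0.16 → 0.160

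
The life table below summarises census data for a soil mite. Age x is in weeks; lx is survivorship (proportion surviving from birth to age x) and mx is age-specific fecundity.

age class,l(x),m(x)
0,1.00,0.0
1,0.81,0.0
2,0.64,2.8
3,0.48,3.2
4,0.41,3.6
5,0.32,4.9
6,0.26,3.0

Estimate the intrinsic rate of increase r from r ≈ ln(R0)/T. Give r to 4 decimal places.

0.5287

R0 = Σ lx·mx = 0 + 0 + 1.792 + 1.536 + 1.476 + 1.568 + 0.78 = 7.152
Σ x·lx·mx = 26.616; T = 26.616/7.152 = 3.72148…
r ≈ ln(R0)/T = ln(7.152)/3.72148… = 0.528659… → 0.5287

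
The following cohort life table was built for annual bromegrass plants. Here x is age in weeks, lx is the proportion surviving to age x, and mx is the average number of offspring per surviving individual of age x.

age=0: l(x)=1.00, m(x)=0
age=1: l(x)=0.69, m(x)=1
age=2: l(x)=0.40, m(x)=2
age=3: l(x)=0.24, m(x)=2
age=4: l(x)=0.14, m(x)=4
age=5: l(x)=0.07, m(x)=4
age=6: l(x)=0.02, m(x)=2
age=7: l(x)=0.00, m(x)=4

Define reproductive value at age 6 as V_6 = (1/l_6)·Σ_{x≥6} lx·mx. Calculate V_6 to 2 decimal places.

lx·mx for x ≥ 6: 0.04, 0 → sum = 0.04
V_6 = 0.04 / l_6 = 0.04 / 0.02 = 2 → 2.00

2.00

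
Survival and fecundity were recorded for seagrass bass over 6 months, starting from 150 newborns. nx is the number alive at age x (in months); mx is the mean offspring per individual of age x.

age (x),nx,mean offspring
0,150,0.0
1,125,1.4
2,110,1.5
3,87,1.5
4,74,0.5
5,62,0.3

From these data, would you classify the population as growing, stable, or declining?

lx = nx/n0 = nx/150: 1, 0.83333…, 0.73333…, 0.58, 0.49333…, 0.41333…
R0 = Σ lx·mx = 0 + 1.166667… + 1.1… + 0.87 + 0.246667… + 0.124… = 3.507333…
R0 > 1, so the population is growing.

growing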